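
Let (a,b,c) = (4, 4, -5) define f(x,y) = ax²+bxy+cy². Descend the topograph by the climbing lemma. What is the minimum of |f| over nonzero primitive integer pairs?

river: ρ → (-5,6,3)
river: ρ → (3,6,-5)
river: ρ → (-5,4,4)
river: ρ → (4,4,-5)
closes: descent 0, river 4
min |a| on river = 3

3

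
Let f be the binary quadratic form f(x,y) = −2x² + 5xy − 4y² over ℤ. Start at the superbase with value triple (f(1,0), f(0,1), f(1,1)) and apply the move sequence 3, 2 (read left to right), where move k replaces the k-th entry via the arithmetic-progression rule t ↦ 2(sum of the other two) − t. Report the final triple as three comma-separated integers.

start (-2,-4,-1) = (f(1,0),f(0,1),f(1,1))
replace slot 3: 2·((-2)+(-4)) − (-1) = -11 → (-2,-4,-11)
replace slot 2: 2·((-2)+(-11)) − (-4) = -22 → (-2,-22,-11)

-2,-22,-11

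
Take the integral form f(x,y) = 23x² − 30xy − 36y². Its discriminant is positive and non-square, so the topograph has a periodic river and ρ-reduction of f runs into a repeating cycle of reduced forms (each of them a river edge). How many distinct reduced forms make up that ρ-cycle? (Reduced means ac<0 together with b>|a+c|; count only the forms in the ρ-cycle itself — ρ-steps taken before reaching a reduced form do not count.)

D = 4212, ⌊√D⌋ = 64
descent: ρ → (-36,30,23)  [lands on river]
river: ρ → (23,62,-4)
river: ρ → (-4,58,53)
river: ρ → (53,48,-9)
river: ρ → (-9,60,17)
river: ρ → (17,42,-36)
ρ-cycle length = 6 (tail of 1 descent step not counted)

6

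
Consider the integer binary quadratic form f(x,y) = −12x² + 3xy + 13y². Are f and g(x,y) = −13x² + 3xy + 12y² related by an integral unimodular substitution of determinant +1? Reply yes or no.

D₁ = 633, D₂ = 633
river cycle of f (length 18): (13, 23, -2), (-2, 25, 1), (1, 25, -2), (-2, 23, 13), (13, 3, -12), (-12, 21, 4), (4, 19, -17), (-17, 15, 6), (6, 21, -8), (-8, 11, 16), … (8 more)
river cycle of g (length 18): (12, 21, -4), (-4, 19, 17), (17, 15, -6), (-6, 21, 8), (8, 11, -16), (-16, 21, 3), (3, 21, -16), (-16, 11, 8), (8, 21, -6), (-6, 15, 17), … (8 more)
cycles differ ⇒ inequivalent

no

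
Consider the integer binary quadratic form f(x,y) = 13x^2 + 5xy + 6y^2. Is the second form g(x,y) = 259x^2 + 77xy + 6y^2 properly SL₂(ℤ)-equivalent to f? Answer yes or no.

D₁ = -287, D₂ = -287
f: flip: (13,5,6)→(6,-5,13)
f: reduced (well bottom): (6,-5,13) with a≤c, −a<b≤a
g: flip: (259,77,6)→(6,-77,259)
g: translate: b→-5 (≡-77 mod 12), so (6,-77,259)→(6,-5,13)
g: reduced (well bottom): (6,-5,13) with a≤c, −a<b≤a
reduced forms (6, -5, 13) vs (6, -5, 13) ⇒ equivalent

yes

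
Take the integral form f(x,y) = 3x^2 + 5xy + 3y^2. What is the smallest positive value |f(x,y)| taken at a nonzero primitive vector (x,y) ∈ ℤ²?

translate: b→-1 (≡5 mod 6), so (3,5,3)→(3,-1,1)
flip: (3,-1,1)→(1,1,3)
reduced (well bottom): (1,1,3) with a≤c, −a<b≤a
well minimum = a = 1

1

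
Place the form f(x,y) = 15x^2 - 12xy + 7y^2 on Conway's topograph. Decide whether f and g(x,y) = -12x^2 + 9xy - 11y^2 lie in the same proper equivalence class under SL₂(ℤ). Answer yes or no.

D₁ = -276, D₂ = -447
discriminants differ ⇒ not SL₂(ℤ)-equivalent

no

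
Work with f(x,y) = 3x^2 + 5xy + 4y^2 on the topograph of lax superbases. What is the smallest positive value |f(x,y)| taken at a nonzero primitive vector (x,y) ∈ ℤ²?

translate: b→-1 (≡5 mod 6), so (3,5,4)→(3,-1,2)
flip: (3,-1,2)→(2,1,3)
reduced (well bottom): (2,1,3) with a≤c, −a<b≤a
well minimum = a = 2

2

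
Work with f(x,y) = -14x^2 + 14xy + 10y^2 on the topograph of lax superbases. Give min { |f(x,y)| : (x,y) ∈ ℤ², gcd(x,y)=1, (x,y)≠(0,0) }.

river: ρ → (10,26,-2)
river: ρ → (-2,26,10)
river: ρ → (10,14,-14)
river: ρ → (-14,14,10)
closes: descent 0, river 4
min |a| on river = 2

2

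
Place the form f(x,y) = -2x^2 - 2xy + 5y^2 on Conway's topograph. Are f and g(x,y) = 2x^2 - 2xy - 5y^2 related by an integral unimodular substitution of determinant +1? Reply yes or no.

D₁ = 44, D₂ = 44
river cycle of f (length 2): (-2, 6, 1), (1, 6, -2)
river cycle of g (length 2): (2, 6, -1), (-1, 6, 2)
cycles differ ⇒ inequivalent

no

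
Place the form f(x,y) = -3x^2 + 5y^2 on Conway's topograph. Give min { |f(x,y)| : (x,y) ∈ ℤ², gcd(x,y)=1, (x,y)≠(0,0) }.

descent: ρ → (5,0,-3)
descent: ρ → (-3,6,2)  [lands on river]
river: ρ → (2,6,-3)
closes: descent 2, river 2
min |a| on river = 2

2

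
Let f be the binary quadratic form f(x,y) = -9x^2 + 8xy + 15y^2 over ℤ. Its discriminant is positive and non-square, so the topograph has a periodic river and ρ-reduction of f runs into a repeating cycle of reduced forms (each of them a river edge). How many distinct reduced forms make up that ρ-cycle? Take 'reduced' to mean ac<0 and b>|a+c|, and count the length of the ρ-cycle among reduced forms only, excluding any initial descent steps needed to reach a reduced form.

D = 604, ⌊√D⌋ = 24
river: ρ → (15,22,-2)
river: ρ → (-2,22,15)
river: ρ → (15,8,-9)
river: ρ → (-9,10,14)
river: ρ → (14,18,-5)
river: ρ → (-5,22,6)
river: ρ → (6,14,-17)
river: ρ → (-17,20,3)
river: ρ → (3,22,-10)
river: ρ → (-10,18,7)
river: ρ → (7,24,-1)
river: ρ → (-1,24,7)
river: ρ → (7,18,-10)
river: ρ → (-10,22,3)
river: ρ → (3,20,-17)
river: ρ → (-17,14,6)
river: ρ → (6,22,-5)
river: ρ → (-5,18,14)
river: ρ → (14,10,-9)
river: ρ → (-9,8,15)
ρ-cycle length = 20 (tail of 0 descent steps not counted)

20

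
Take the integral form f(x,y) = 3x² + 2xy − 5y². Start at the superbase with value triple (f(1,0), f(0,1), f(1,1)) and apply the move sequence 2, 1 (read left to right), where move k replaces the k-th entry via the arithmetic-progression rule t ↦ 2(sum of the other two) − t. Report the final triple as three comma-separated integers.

start (3,-5,0) = (f(1,0),f(0,1),f(1,1))
replace slot 2: 2·(3+0) − (-5) = 11 → (3,11,0)
replace slot 1: 2·(11+0) − 3 = 19 → (19,11,0)

19,11,0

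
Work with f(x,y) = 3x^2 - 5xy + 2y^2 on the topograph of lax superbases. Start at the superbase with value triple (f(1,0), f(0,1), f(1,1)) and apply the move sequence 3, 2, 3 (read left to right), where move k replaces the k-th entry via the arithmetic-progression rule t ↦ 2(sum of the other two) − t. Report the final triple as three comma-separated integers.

start (3,2,0) = (f(1,0),f(0,1),f(1,1))
replace slot 3: 2·(3+2) − 0 = 10 → (3,2,10)
replace slot 2: 2·(3+10) − 2 = 24 → (3,24,10)
replace slot 3: 2·(3+24) − 10 = 44 → (3,24,44)

3,24,44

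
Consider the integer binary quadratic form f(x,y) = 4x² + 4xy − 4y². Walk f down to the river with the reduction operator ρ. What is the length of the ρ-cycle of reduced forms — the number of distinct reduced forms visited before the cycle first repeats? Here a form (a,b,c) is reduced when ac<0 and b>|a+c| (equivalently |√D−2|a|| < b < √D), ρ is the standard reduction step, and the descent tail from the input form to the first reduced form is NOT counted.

D = 80, ⌊√D⌋ = 8
river: ρ → (-4,4,4)
river: ρ → (4,4,-4)
ρ-cycle length = 2 (tail of 0 descent steps not counted)

2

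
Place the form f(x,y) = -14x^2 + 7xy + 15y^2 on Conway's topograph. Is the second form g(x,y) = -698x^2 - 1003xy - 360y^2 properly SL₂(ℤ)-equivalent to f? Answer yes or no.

D₁ = 889, D₂ = 889
river cycle of f (length 42): (15, 23, -6), (-6, 25, 11), (11, 19, -12), (-12, 29, 1), (1, 29, -12), (-12, 19, 11), (11, 25, -6), (-6, 23, 15), (15, 7, -14), (-14, 21, 8), … (32 more)
river cycle of g (length 42): (-6, 25, 11), (11, 19, -12), (-12, 29, 1), (1, 29, -12), (-12, 19, 11), (11, 25, -6), (-6, 23, 15), (15, 7, -14), (-14, 21, 8), (8, 27, -5), … (32 more)
cycles coincide ⇒ equivalent

yes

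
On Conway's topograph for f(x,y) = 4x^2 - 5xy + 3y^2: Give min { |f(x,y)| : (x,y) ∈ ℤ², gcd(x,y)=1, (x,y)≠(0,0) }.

translate: b→3 (≡-5 mod 8), so (4,-5,3)→(4,3,2)
flip: (4,3,2)→(2,-3,4)
translate: b→1 (≡-3 mod 4), so (2,-3,4)→(2,1,3)
reduced (well bottom): (2,1,3) with a≤c, −a<b≤a
well minimum = a = 2

2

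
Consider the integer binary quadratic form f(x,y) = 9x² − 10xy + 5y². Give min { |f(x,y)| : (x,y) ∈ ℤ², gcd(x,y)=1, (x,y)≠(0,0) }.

translate: b→8 (≡-10 mod 18), so (9,-10,5)→(9,8,4)
flip: (9,8,4)→(4,-8,9)
translate: b→0 (≡-8 mod 8), so (4,-8,9)→(4,0,5)
reduced (well bottom): (4,0,5) with a≤c, −a<b≤a
well minimum = a = 4

4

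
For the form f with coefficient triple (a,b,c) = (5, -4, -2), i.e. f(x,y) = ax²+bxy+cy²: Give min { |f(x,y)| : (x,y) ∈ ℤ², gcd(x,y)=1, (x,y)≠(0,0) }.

descent: ρ → (-2,4,5)  [lands on river]
river: ρ → (5,6,-1)
river: ρ → (-1,6,5)
river: ρ → (5,4,-2)
closes: descent 1, river 4
min |a| on river = 1

1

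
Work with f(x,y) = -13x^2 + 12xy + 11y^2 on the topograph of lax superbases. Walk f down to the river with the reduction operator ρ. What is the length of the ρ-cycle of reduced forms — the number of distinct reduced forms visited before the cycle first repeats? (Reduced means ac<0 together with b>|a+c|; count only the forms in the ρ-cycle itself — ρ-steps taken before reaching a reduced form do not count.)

D = 716, ⌊√D⌋ = 26
river: ρ → (11,10,-14)
river: ρ → (-14,18,7)
river: ρ → (7,24,-5)
river: ρ → (-5,26,2)
river: ρ → (2,26,-5)
river: ρ → (-5,24,7)
river: ρ → (7,18,-14)
river: ρ → (-14,10,11)
river: ρ → (11,12,-13)
river: ρ → (-13,14,10)
river: ρ → (10,26,-1)
river: ρ → (-1,26,10)
river: ρ → (10,14,-13)
river: ρ → (-13,12,11)
ρ-cycle length = 14 (tail of 0 descent steps not counted)

14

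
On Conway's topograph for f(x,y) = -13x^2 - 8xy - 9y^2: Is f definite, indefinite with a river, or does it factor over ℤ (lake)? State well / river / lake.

D = b²−4ac = (-8)² − 4·(-13)·(-9) = -404
D < 0 ⇒ definite ⇒ every region one sign ⇒ single well

well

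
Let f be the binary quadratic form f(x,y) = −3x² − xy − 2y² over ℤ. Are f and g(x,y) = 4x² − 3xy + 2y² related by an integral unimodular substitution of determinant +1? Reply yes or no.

D₁ = -23, D₂ = -23
f is negative-definite; reduce −f:
−f: flip: (3,1,2)→(2,-1,3)
−f: reduced (well bottom): (2,-1,3) with a≤c, −a<b≤a
flip sign back: reduced form of f is (-2,1,-3)
g: flip: (4,-3,2)→(2,3,4)
g: translate: b→-1 (≡3 mod 4), so (2,3,4)→(2,-1,3)
g: reduced (well bottom): (2,-1,3) with a≤c, −a<b≤a
reduced forms (-2, 1, -3) vs (2, -1, 3) ⇒ inequivalent

no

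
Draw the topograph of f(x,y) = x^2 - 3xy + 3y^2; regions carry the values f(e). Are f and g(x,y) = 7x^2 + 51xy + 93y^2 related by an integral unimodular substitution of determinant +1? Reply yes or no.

D₁ = -3, D₂ = -3
f: translate: b→1 (≡-3 mod 2), so (1,-3,3)→(1,1,1)
f: reduced (well bottom): (1,1,1) with a≤c, −a<b≤a
g: translate: b→-5 (≡51 mod 14), so (7,51,93)→(7,-5,1)
g: flip: (7,-5,1)→(1,5,7)
g: translate: b→1 (≡5 mod 2), so (1,5,7)→(1,1,1)
g: reduced (well bottom): (1,1,1) with a≤c, −a<b≤a
reduced forms (1, 1, 1) vs (1, 1, 1) ⇒ equivalent

yes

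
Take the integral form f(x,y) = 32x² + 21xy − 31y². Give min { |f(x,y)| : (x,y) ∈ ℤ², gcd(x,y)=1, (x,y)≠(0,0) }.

river: ρ → (-31,41,22)
river: ρ → (22,47,-25)
river: ρ → (-25,53,16)
river: ρ → (16,43,-40)
river: ρ → (-40,37,19)
river: ρ → (19,39,-38)
river: ρ → (-38,37,20)
river: ρ → (20,43,-32)
river: ρ → (-32,21,31)
river: ρ → (31,41,-22)
river: ρ → (-22,47,25)
river: ρ → (25,53,-16)
river: ρ → (-16,43,40)
river: ρ → (40,37,-19)
river: ρ → (-19,39,38)
river: ρ → (38,37,-20)
river: ρ → (-20,43,32)
river: ρ → (32,21,-31)
closes: descent 0, river 18
min |a| on river = 16

16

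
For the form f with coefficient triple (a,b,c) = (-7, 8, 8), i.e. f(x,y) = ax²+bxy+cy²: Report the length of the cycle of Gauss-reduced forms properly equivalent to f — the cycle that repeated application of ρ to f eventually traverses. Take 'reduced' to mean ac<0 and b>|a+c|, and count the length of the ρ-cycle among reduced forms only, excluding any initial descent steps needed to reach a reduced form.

D = 288, ⌊√D⌋ = 16
river: ρ → (8,8,-7)
river: ρ → (-7,6,9)
river: ρ → (9,12,-4)
river: ρ → (-4,12,9)
river: ρ → (9,6,-7)
river: ρ → (-7,8,8)
ρ-cycle length = 6 (tail of 0 descent steps not counted)

6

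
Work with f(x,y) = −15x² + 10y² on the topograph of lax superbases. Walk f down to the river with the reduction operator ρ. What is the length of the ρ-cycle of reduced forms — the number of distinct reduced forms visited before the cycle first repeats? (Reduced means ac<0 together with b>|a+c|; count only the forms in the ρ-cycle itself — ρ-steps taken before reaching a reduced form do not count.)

D = 600, ⌊√D⌋ = 24
descent: ρ → (10,20,-5)  [lands on river]
river: ρ → (-5,20,10)
ρ-cycle length = 2 (tail of 1 descent step not counted)

2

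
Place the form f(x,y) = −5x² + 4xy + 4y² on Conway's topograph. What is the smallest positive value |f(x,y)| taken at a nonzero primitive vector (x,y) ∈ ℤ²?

river: ρ → (4,4,-5)
river: ρ → (-5,6,3)
river: ρ → (3,6,-5)
river: ρ → (-5,4,4)
closes: descent 0, river 4
min |a| on river = 3

3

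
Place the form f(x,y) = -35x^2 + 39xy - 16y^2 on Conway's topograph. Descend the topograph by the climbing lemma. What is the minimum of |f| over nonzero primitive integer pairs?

translate: b→31 (≡-39 mod 70), so (35,-39,16)→(35,31,12)
flip: (35,31,12)→(12,-31,35)
translate: b→-7 (≡-31 mod 24), so (12,-31,35)→(12,-7,16)
reduced (well bottom): (12,-7,16) with a≤c, −a<b≤a
well minimum |f| = |-12| = 12 (negative-definite)

12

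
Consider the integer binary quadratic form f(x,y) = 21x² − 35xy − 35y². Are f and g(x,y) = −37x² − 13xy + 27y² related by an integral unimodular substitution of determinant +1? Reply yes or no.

D₁ = 4165, D₂ = 4165
river cycle of f (length 6): (-35, 35, 21), (21, 49, -21), (-21, 35, 35), (35, 35, -21), (-21, 49, 21), (21, 35, -35)
river cycle of g (length 12): (27, 13, -37), (-37, 61, 3), (3, 59, -57), (-57, 55, 5), (5, 55, -57), (-57, 59, 3), (3, 61, -37), (-37, 13, 27), (27, 41, -23), (-23, 51, 17), … (2 more)
cycles differ ⇒ inequivalent

no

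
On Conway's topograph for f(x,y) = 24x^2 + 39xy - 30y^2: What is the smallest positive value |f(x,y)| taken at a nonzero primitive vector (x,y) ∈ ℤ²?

river: ρ → (-30,21,33)
river: ρ → (33,45,-18)
river: ρ → (-18,63,6)
river: ρ → (6,57,-48)
river: ρ → (-48,39,15)
river: ρ → (15,51,-30)
river: ρ → (-30,9,36)
river: ρ → (36,63,-3)
river: ρ → (-3,63,36)
river: ρ → (36,9,-30)
river: ρ → (-30,51,15)
river: ρ → (15,39,-48)
river: ρ → (-48,57,6)
river: ρ → (6,63,-18)
river: ρ → (-18,45,33)
river: ρ → (33,21,-30)
river: ρ → (-30,39,24)
river: ρ → (24,57,-12)
river: ρ → (-12,63,9)
river: ρ → (9,63,-12)
river: ρ → (-12,57,24)
river: ρ → (24,39,-30)
closes: descent 0, river 22
min |a| on river = 3

3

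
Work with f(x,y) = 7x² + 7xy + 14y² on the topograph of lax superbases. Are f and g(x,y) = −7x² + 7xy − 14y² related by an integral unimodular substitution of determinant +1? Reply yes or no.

D₁ = -343, D₂ = -343
f: reduced (well bottom): (7,7,14) with a≤c, −a<b≤a
g is negative-definite; reduce −g:
−g: translate: b→7 (≡-7 mod 14), so (7,-7,14)→(7,7,14)
−g: reduced (well bottom): (7,7,14) with a≤c, −a<b≤a
flip sign back: reduced form of g is (-7,-7,-14)
reduced forms (7, 7, 14) vs (-7, -7, -14) ⇒ inequivalent

no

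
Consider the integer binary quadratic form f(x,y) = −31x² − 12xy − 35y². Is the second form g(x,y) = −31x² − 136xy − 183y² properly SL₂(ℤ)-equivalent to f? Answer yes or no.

D₁ = -4196, D₂ = -4196
f is negative-definite; reduce −f:
−f: reduced (well bottom): (31,12,35) with a≤c, −a<b≤a
flip sign back: reduced form of f is (-31,-12,-35)
g is negative-definite; reduce −g:
−g: translate: b→12 (≡136 mod 62), so (31,136,183)→(31,12,35)
−g: reduced (well bottom): (31,12,35) with a≤c, −a<b≤a
flip sign back: reduced form of g is (-31,-12,-35)
reduced forms (-31, -12, -35) vs (-31, -12, -35) ⇒ equivalent

yes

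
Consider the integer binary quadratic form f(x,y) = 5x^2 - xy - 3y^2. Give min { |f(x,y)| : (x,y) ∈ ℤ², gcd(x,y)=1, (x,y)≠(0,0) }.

descent: ρ → (-3,7,1)  [lands on river]
river: ρ → (1,7,-3)
river: ρ → (-3,5,3)
river: ρ → (3,7,-1)
river: ρ → (-1,7,3)
river: ρ → (3,5,-3)
closes: descent 1, river 6
min |a| on river = 1

1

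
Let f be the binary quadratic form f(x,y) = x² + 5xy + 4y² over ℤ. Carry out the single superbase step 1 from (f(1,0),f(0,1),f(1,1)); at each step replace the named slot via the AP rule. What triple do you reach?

start (1,4,10) = (f(1,0),f(0,1),f(1,1))
replace slot 1: 2·(4+10) − 1 = 27 → (27,4,10)

27,4,10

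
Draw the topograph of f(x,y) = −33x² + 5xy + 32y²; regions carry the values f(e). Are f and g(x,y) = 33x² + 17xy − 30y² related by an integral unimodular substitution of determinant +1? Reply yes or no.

D₁ = 4249, D₂ = 4249
river cycle of f (length 104): (32, 59, -6), (-6, 61, 22), (22, 27, -40), (-40, 53, 9), (9, 55, -34), (-34, 13, 30), (30, 47, -17), (-17, 55, 18), (18, 53, -20), (-20, 27, 44), … (94 more)
river cycle of g (length 104): (-30, 43, 20), (20, 37, -36), (-36, 35, 21), (21, 49, -22), (-22, 39, 31), (31, 23, -30), (-30, 37, 24), (24, 59, -8), (-8, 53, 45), (45, 37, -16), … (94 more)
cycles differ ⇒ inequivalent

no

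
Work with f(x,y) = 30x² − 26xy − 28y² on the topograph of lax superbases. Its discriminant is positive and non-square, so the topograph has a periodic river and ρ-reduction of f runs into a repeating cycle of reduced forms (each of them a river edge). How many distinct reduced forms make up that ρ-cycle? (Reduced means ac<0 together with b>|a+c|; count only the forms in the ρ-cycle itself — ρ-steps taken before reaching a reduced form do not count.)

D = 4036, ⌊√D⌋ = 63
descent: ρ → (-28,26,30)  [lands on river]
river: ρ → (30,34,-24)
river: ρ → (-24,62,2)
river: ρ → (2,62,-24)
river: ρ → (-24,34,30)
river: ρ → (30,26,-28)
river: ρ → (-28,30,28)
river: ρ → (28,26,-30)
river: ρ → (-30,34,24)
river: ρ → (24,62,-2)
river: ρ → (-2,62,24)
river: ρ → (24,34,-30)
river: ρ → (-30,26,28)
river: ρ → (28,30,-28)
ρ-cycle length = 14 (tail of 1 descent step not counted)

14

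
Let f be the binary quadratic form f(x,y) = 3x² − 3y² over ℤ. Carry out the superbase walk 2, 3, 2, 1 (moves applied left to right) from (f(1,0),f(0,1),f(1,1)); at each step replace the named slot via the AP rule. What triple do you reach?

start (3,-3,0) = (f(1,0),f(0,1),f(1,1))
replace slot 2: 2·(3+0) − (-3) = 9 → (3,9,0)
replace slot 3: 2·(3+9) − 0 = 24 → (3,9,24)
replace slot 2: 2·(3+24) − 9 = 45 → (3,45,24)
replace slot 1: 2·(45+24) − 3 = 135 → (135,45,24)

135,45,24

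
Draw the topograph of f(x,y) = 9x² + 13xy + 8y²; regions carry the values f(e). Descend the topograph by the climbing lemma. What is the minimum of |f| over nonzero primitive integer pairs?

translate: b→-5 (≡13 mod 18), so (9,13,8)→(9,-5,4)
flip: (9,-5,4)→(4,5,9)
translate: b→-3 (≡5 mod 8), so (4,5,9)→(4,-3,8)
reduced (well bottom): (4,-3,8) with a≤c, −a<b≤a
well minimum = a = 4

4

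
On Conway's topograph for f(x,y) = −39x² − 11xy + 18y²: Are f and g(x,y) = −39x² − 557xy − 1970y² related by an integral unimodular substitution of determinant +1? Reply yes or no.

D₁ = 2929, D₂ = 2929
river cycle of f (length 78): (18, 47, -10), (-10, 53, 3), (3, 49, -44), (-44, 39, 8), (8, 41, -39), (-39, 37, 10), (10, 43, -27), (-27, 11, 26), (26, 41, -12), (-12, 31, 41), … (68 more)
river cycle of g (length 78): (18, 47, -10), (-10, 53, 3), (3, 49, -44), (-44, 39, 8), (8, 41, -39), (-39, 37, 10), (10, 43, -27), (-27, 11, 26), (26, 41, -12), (-12, 31, 41), … (68 more)
cycles coincide ⇒ equivalent

yes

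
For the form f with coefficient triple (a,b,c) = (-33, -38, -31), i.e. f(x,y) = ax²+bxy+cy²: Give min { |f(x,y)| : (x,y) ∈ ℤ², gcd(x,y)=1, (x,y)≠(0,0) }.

translate: b→-28 (≡38 mod 66), so (33,38,31)→(33,-28,26)
flip: (33,-28,26)→(26,28,33)
translate: b→-24 (≡28 mod 52), so (26,28,33)→(26,-24,31)
reduced (well bottom): (26,-24,31) with a≤c, −a<b≤a
well minimum |f| = |-26| = 26 (negative-definite)

26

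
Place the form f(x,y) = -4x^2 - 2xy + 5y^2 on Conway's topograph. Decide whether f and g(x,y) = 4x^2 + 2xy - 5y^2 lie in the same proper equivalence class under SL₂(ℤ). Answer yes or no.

D₁ = 84, D₂ = 84
river cycle of f (length 6): (5, 2, -4), (-4, 6, 3), (3, 6, -4), (-4, 2, 5), (5, 8, -1), (-1, 8, 5)
river cycle of g (length 6): (-5, 8, 1), (1, 8, -5), (-5, 2, 4), (4, 6, -3), (-3, 6, 4), (4, 2, -5)
cycles differ ⇒ inequivalent

no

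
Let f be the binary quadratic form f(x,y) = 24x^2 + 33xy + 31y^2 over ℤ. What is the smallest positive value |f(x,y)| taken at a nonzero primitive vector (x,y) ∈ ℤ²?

translate: b→-15 (≡33 mod 48), so (24,33,31)→(24,-15,22)
flip: (24,-15,22)→(22,15,24)
reduced (well bottom): (22,15,24) with a≤c, −a<b≤a
well minimum = a = 22

22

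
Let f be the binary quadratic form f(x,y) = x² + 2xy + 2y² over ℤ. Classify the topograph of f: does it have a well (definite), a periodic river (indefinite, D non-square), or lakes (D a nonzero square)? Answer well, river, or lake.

D = b²−4ac = 2² − 4·1·2 = -4
D < 0 ⇒ definite ⇒ every region one sign ⇒ single well

well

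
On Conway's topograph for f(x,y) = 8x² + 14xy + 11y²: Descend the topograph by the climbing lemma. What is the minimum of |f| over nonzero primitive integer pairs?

translate: b→-2 (≡14 mod 16), so (8,14,11)→(8,-2,5)
flip: (8,-2,5)→(5,2,8)
reduced (well bottom): (5,2,8) with a≤c, −a<b≤a
well minimum = a = 5

5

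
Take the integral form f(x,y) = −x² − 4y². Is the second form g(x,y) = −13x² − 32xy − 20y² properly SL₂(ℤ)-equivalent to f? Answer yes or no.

D₁ = -16, D₂ = -16
f is negative-definite; reduce −f:
−f: reduced (well bottom): (1,0,4) with a≤c, −a<b≤a
flip sign back: reduced form of f is (-1,0,-4)
g is negative-definite; reduce −g:
−g: translate: b→6 (≡32 mod 26), so (13,32,20)→(13,6,1)
−g: flip: (13,6,1)→(1,-6,13)
−g: translate: b→0 (≡-6 mod 2), so (1,-6,13)→(1,0,4)
−g: reduced (well bottom): (1,0,4) with a≤c, −a<b≤a
flip sign back: reduced form of g is (-1,0,-4)
reduced forms (-1, 0, -4) vs (-1, 0, -4) ⇒ equivalent

yes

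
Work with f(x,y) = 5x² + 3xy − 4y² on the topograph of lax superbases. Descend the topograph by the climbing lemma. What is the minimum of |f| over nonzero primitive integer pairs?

river: ρ → (-4,5,4)
river: ρ → (4,3,-5)
river: ρ → (-5,7,2)
river: ρ → (2,9,-1)
river: ρ → (-1,9,2)
river: ρ → (2,7,-5)
river: ρ → (-5,3,4)
river: ρ → (4,5,-4)
river: ρ → (-4,3,5)
river: ρ → (5,7,-2)
river: ρ → (-2,9,1)
river: ρ → (1,9,-2)
river: ρ → (-2,7,5)
river: ρ → (5,3,-4)
closes: descent 0, river 14
min |a| on river = 1

1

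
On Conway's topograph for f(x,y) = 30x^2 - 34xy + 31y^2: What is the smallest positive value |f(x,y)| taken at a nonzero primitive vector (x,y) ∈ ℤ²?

translate: b→26 (≡-34 mod 60), so (30,-34,31)→(30,26,27)
flip: (30,26,27)→(27,-26,30)
reduced (well bottom): (27,-26,30) with a≤c, −a<b≤a
well minimum = a = 27

27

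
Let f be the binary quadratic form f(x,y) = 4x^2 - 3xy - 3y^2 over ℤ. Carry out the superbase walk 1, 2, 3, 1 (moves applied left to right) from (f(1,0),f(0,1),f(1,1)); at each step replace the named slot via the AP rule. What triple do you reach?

start (4,-3,-2) = (f(1,0),f(0,1),f(1,1))
replace slot 1: 2·((-3)+(-2)) − 4 = -14 → (-14,-3,-2)
replace slot 2: 2·((-14)+(-2)) − (-3) = -29 → (-14,-29,-2)
replace slot 3: 2·((-14)+(-29)) − (-2) = -84 → (-14,-29,-84)
replace slot 1: 2·((-29)+(-84)) − (-14) = -212 → (-212,-29,-84)

-212,-29,-84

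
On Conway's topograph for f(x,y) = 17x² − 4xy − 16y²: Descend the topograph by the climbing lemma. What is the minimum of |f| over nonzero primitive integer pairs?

descent: ρ → (-16,4,17)  [lands on river]
river: ρ → (17,30,-3)
river: ρ → (-3,30,17)
river: ρ → (17,4,-16)
river: ρ → (-16,28,5)
river: ρ → (5,32,-4)
river: ρ → (-4,32,5)
river: ρ → (5,28,-16)
closes: descent 1, river 8
min |a| on river = 3

3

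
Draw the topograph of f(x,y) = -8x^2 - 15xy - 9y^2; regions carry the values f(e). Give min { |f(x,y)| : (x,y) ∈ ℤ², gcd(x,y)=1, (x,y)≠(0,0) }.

translate: b→-1 (≡15 mod 16), so (8,15,9)→(8,-1,2)
flip: (8,-1,2)→(2,1,8)
reduced (well bottom): (2,1,8) with a≤c, −a<b≤a
well minimum |f| = |-2| = 2 (negative-definite)

2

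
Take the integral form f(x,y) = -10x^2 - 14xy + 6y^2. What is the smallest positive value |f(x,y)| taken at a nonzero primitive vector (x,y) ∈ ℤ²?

descent: ρ → (6,14,-10)  [lands on river]
river: ρ → (-10,6,10)
river: ρ → (10,14,-6)
river: ρ → (-6,10,14)
river: ρ → (14,18,-2)
river: ρ → (-2,18,14)
river: ρ → (14,10,-6)
river: ρ → (-6,14,10)
river: ρ → (10,6,-10)
river: ρ → (-10,14,6)
river: ρ → (6,10,-14)
river: ρ → (-14,18,2)
river: ρ → (2,18,-14)
river: ρ → (-14,10,6)
closes: descent 1, river 14
min |a| on river = 2

2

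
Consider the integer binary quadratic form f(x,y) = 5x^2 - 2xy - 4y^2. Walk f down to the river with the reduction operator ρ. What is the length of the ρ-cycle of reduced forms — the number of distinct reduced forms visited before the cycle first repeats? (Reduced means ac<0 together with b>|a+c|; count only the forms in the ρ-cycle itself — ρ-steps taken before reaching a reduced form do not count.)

D = 84, ⌊√D⌋ = 9
descent: ρ → (-4,2,5)  [lands on river]
river: ρ → (5,8,-1)
river: ρ → (-1,8,5)
river: ρ → (5,2,-4)
river: ρ → (-4,6,3)
river: ρ → (3,6,-4)
ρ-cycle length = 6 (tail of 1 descent step not counted)

6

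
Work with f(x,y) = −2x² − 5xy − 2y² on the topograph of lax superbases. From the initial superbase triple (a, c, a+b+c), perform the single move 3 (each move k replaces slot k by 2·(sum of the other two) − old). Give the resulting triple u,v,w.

start (-2,-2,-9) = (f(1,0),f(0,1),f(1,1))
replace slot 3: 2·((-2)+(-2)) − (-9) = 1 → (-2,-2,1)

-2,-2,1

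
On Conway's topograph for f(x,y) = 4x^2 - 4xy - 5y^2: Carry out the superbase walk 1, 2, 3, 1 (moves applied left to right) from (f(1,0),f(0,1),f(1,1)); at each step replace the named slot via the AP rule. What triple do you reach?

start (4,-5,-5) = (f(1,0),f(0,1),f(1,1))
replace slot 1: 2·((-5)+(-5)) − 4 = -24 → (-24,-5,-5)
replace slot 2: 2·((-24)+(-5)) − (-5) = -53 → (-24,-53,-5)
replace slot 3: 2·((-24)+(-53)) − (-5) = -149 → (-24,-53,-149)
replace slot 1: 2·((-53)+(-149)) − (-24) = -380 → (-380,-53,-149)

-380,-53,-149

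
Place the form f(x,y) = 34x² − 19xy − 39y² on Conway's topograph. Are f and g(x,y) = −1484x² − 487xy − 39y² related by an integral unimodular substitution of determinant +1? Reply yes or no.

D₁ = 5665, D₂ = 5665
river cycle of f (length 58): (-39, 19, 34), (34, 49, -24), (-24, 47, 36), (36, 25, -35), (-35, 45, 26), (26, 59, -21), (-21, 67, 14), (14, 73, -6), (-6, 71, 26), (26, 33, -44), … (48 more)
river cycle of g (length 58): (-39, 19, 34), (34, 49, -24), (-24, 47, 36), (36, 25, -35), (-35, 45, 26), (26, 59, -21), (-21, 67, 14), (14, 73, -6), (-6, 71, 26), (26, 33, -44), … (48 more)
cycles coincide ⇒ equivalent

yes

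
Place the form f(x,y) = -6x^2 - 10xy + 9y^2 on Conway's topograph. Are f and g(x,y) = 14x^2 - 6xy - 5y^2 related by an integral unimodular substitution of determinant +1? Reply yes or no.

D₁ = 316, D₂ = 316
river cycle of f (length 6): (9, 10, -6), (-6, 14, 5), (5, 16, -3), (-3, 14, 10), (10, 6, -7), (-7, 8, 9)
river cycle of g (length 6): (-5, 16, 3), (3, 14, -10), (-10, 6, 7), (7, 8, -9), (-9, 10, 6), (6, 14, -5)
cycles differ ⇒ inequivalent

no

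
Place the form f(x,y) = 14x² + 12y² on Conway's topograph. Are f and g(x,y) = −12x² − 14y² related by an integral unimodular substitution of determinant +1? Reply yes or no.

D₁ = -672, D₂ = -672
f: flip: (14,0,12)→(12,0,14)
f: reduced (well bottom): (12,0,14) with a≤c, −a<b≤a
g is negative-definite; reduce −g:
−g: reduced (well bottom): (12,0,14) with a≤c, −a<b≤a
flip sign back: reduced form of g is (-12,0,-14)
reduced forms (12, 0, 14) vs (-12, 0, -14) ⇒ inequivalent

no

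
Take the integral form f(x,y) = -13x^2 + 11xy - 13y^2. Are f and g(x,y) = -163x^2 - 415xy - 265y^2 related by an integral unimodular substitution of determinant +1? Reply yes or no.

D₁ = -555, D₂ = -555
f is negative-definite; reduce −f:
−f: flip: (13,-11,13)→(13,11,13)
−f: reduced (well bottom): (13,11,13) with a≤c, −a<b≤a
flip sign back: reduced form of f is (-13,-11,-13)
g is negative-definite; reduce −g:
−g: translate: b→89 (≡415 mod 326), so (163,415,265)→(163,89,13)
−g: flip: (163,89,13)→(13,-89,163)
−g: translate: b→-11 (≡-89 mod 26), so (13,-89,163)→(13,-11,13)
−g: flip: (13,-11,13)→(13,11,13)
−g: reduced (well bottom): (13,11,13) with a≤c, −a<b≤a
flip sign back: reduced form of g is (-13,-11,-13)
reduced forms (-13, -11, -13) vs (-13, -11, -13) ⇒ equivalent

yes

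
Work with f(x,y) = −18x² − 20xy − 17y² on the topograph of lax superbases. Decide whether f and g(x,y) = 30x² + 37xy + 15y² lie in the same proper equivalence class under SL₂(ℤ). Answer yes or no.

D₁ = -824, D₂ = -431
discriminants differ ⇒ not SL₂(ℤ)-equivalent

no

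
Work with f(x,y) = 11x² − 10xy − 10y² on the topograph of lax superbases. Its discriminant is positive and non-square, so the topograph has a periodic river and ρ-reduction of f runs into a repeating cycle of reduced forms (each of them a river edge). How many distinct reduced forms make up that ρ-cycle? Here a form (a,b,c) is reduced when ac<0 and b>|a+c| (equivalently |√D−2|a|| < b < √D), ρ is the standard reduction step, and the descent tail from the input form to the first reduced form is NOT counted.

D = 540, ⌊√D⌋ = 23
descent: ρ → (-10,10,11)  [lands on river]
river: ρ → (11,12,-9)
river: ρ → (-9,6,14)
river: ρ → (14,22,-1)
river: ρ → (-1,22,14)
river: ρ → (14,6,-9)
river: ρ → (-9,12,11)
river: ρ → (11,10,-10)
ρ-cycle length = 8 (tail of 1 descent step not counted)

8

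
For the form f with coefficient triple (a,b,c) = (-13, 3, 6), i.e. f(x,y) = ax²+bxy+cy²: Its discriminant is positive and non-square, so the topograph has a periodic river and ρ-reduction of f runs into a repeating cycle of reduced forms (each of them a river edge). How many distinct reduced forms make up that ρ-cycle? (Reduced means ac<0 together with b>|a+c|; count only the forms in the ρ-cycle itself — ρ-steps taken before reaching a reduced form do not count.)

D = 321, ⌊√D⌋ = 17
descent: ρ → (6,9,-10)  [lands on river]
river: ρ → (-10,11,5)
river: ρ → (5,9,-12)
river: ρ → (-12,15,2)
river: ρ → (2,17,-4)
river: ρ → (-4,15,6)
ρ-cycle length = 6 (tail of 1 descent step not counted)

6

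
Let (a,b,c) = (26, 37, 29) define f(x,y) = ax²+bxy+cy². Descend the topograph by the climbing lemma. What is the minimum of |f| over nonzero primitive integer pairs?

translate: b→-15 (≡37 mod 52), so (26,37,29)→(26,-15,18)
flip: (26,-15,18)→(18,15,26)
reduced (well bottom): (18,15,26) with a≤c, −a<b≤a
well minimum = a = 18

18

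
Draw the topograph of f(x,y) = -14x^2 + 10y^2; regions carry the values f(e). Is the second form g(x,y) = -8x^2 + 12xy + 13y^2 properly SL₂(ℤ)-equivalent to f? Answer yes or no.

D₁ = 560, D₂ = 560
river cycle of f (length 2): (10, 20, -4), (-4, 20, 10)
river cycle of g (length 6): (13, 14, -7), (-7, 14, 13), (13, 12, -8), (-8, 20, 5), (5, 20, -8), (-8, 12, 13)
cycles differ ⇒ inequivalent

no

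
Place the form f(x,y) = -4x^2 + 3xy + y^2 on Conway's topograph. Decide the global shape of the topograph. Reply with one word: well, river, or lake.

D = b²−4ac = 3² − 4·(-4)·1 = 25
D = 5² is a perfect square ⇒ form factors over ℤ ⇒ lakes

lake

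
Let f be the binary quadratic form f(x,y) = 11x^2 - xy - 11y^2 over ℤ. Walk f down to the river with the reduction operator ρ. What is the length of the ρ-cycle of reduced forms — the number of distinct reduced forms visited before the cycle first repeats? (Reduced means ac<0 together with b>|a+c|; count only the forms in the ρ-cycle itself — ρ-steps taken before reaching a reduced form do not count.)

D = 485, ⌊√D⌋ = 22
descent: ρ → (-11,1,11)  [lands on river]
river: ρ → (11,21,-1)
river: ρ → (-1,21,11)
river: ρ → (11,1,-11)
river: ρ → (-11,21,1)
river: ρ → (1,21,-11)
ρ-cycle length = 6 (tail of 1 descent step not counted)

6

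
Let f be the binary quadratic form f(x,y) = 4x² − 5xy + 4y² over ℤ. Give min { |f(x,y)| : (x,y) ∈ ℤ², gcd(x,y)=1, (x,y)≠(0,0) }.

translate: b→3 (≡-5 mod 8), so (4,-5,4)→(4,3,3)
flip: (4,3,3)→(3,-3,4)
translate: b→3 (≡-3 mod 6), so (3,-3,4)→(3,3,4)
reduced (well bottom): (3,3,4) with a≤c, −a<b≤a
well minimum = a = 3

3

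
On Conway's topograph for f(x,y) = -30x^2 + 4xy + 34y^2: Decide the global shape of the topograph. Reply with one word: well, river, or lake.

D = b²−4ac = 4² − 4·(-30)·34 = 4096
D = 64² is a perfect square ⇒ form factors over ℤ ⇒ lakes

lake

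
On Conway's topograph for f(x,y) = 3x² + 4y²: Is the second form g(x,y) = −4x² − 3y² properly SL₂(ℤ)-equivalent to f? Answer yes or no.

D₁ = -48, D₂ = -48
f: reduced (well bottom): (3,0,4) with a≤c, −a<b≤a
g is negative-definite; reduce −g:
−g: flip: (4,0,3)→(3,0,4)
−g: reduced (well bottom): (3,0,4) with a≤c, −a<b≤a
flip sign back: reduced form of g is (-3,0,-4)
reduced forms (3, 0, 4) vs (-3, 0, -4) ⇒ inequivalent

no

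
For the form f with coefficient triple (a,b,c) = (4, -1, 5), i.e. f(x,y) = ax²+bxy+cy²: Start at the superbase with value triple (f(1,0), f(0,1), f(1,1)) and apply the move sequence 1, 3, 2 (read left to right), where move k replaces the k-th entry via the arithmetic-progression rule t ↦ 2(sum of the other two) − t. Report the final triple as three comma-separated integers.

start (4,5,8) = (f(1,0),f(0,1),f(1,1))
replace slot 1: 2·(5+8) − 4 = 22 → (22,5,8)
replace slot 3: 2·(22+5) − 8 = 46 → (22,5,46)
replace slot 2: 2·(22+46) − 5 = 131 → (22,131,46)

22,131,46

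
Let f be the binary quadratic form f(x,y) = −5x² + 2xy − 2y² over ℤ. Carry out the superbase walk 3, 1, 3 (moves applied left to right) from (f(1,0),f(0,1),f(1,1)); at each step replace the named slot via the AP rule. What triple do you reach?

start (-5,-2,-5) = (f(1,0),f(0,1),f(1,1))
replace slot 3: 2·((-5)+(-2)) − (-5) = -9 → (-5,-2,-9)
replace slot 1: 2·((-2)+(-9)) − (-5) = -17 → (-17,-2,-9)
replace slot 3: 2·((-17)+(-2)) − (-9) = -29 → (-17,-2,-29)

-17,-2,-29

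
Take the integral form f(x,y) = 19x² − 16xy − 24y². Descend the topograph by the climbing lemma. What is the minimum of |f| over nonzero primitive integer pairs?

descent: ρ → (-24,16,19)  [lands on river]
river: ρ → (19,22,-21)
river: ρ → (-21,20,20)
river: ρ → (20,20,-21)
river: ρ → (-21,22,19)
river: ρ → (19,16,-24)
river: ρ → (-24,32,11)
river: ρ → (11,34,-21)
river: ρ → (-21,8,24)
river: ρ → (24,40,-5)
river: ρ → (-5,40,24)
river: ρ → (24,8,-21)
river: ρ → (-21,34,11)
river: ρ → (11,32,-24)
closes: descent 1, river 14
min |a| on river = 5

5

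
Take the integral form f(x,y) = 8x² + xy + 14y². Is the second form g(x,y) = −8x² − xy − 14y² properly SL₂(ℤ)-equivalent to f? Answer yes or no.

D₁ = -447, D₂ = -447
f: reduced (well bottom): (8,1,14) with a≤c, −a<b≤a
g is negative-definite; reduce −g:
−g: reduced (well bottom): (8,1,14) with a≤c, −a<b≤a
flip sign back: reduced form of g is (-8,-1,-14)
reduced forms (8, 1, 14) vs (-8, -1, -14) ⇒ inequivalent

no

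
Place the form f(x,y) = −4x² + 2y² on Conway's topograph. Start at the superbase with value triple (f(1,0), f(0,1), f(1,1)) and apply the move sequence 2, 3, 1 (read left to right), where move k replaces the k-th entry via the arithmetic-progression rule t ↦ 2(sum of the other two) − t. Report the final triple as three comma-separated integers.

start (-4,2,-2) = (f(1,0),f(0,1),f(1,1))
replace slot 2: 2·((-4)+(-2)) − 2 = -14 → (-4,-14,-2)
replace slot 3: 2·((-4)+(-14)) − (-2) = -34 → (-4,-14,-34)
replace slot 1: 2·((-14)+(-34)) − (-4) = -92 → (-92,-14,-34)

-92,-14,-34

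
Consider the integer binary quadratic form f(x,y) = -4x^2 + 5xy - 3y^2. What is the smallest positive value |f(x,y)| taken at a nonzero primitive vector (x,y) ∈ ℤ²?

translate: b→3 (≡-5 mod 8), so (4,-5,3)→(4,3,2)
flip: (4,3,2)→(2,-3,4)
translate: b→1 (≡-3 mod 4), so (2,-3,4)→(2,1,3)
reduced (well bottom): (2,1,3) with a≤c, −a<b≤a
well minimum |f| = |-2| = 2 (negative-definite)

2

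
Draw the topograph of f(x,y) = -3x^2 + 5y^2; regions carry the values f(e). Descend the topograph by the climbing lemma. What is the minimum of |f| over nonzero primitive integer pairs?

descent: ρ → (5,0,-3)
descent: ρ → (-3,6,2)  [lands on river]
river: ρ → (2,6,-3)
closes: descent 2, river 2
min |a| on river = 2

2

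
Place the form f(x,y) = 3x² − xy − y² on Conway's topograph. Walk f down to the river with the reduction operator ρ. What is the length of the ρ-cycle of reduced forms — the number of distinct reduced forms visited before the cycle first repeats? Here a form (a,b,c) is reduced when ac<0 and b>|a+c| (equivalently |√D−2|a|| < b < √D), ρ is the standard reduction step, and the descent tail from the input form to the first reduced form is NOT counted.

D = 13, ⌊√D⌋ = 3
descent: ρ → (-1,3,1)  [lands on river]
river: ρ → (1,3,-1)
ρ-cycle length = 2 (tail of 1 descent step not counted)

2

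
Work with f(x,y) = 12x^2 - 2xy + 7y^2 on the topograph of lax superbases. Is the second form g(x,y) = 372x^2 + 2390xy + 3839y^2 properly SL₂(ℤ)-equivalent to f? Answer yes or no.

D₁ = -332, D₂ = -332
f: flip: (12,-2,7)→(7,2,12)
f: reduced (well bottom): (7,2,12) with a≤c, −a<b≤a
g: translate: b→158 (≡2390 mod 744), so (372,2390,3839)→(372,158,17)
g: flip: (372,158,17)→(17,-158,372)
g: translate: b→12 (≡-158 mod 34), so (17,-158,372)→(17,12,7)
g: flip: (17,12,7)→(7,-12,17)
g: translate: b→2 (≡-12 mod 14), so (7,-12,17)→(7,2,12)
g: reduced (well bottom): (7,2,12) with a≤c, −a<b≤a
reduced forms (7, 2, 12) vs (7, 2, 12) ⇒ equivalent

yes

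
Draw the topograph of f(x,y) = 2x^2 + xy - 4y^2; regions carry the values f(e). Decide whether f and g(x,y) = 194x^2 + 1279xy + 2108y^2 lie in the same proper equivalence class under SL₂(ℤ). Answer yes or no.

D₁ = 33, D₂ = 33
river cycle of f (length 4): (2, 5, -1), (-1, 5, 2), (2, 3, -3), (-3, 3, 2)
river cycle of g (length 4): (2, 5, -1), (-1, 5, 2), (2, 3, -3), (-3, 3, 2)
cycles coincide ⇒ equivalent

yes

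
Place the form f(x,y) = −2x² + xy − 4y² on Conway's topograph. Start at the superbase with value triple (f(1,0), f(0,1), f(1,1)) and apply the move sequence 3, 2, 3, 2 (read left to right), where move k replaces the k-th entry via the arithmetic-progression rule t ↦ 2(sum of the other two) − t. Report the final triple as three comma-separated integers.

start (-2,-4,-5) = (f(1,0),f(0,1),f(1,1))
replace slot 3: 2·((-2)+(-4)) − (-5) = -7 → (-2,-4,-7)
replace slot 2: 2·((-2)+(-7)) − (-4) = -14 → (-2,-14,-7)
replace slot 3: 2·((-2)+(-14)) − (-7) = -25 → (-2,-14,-25)
replace slot 2: 2·((-2)+(-25)) − (-14) = -40 → (-2,-40,-25)

-2,-40,-25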